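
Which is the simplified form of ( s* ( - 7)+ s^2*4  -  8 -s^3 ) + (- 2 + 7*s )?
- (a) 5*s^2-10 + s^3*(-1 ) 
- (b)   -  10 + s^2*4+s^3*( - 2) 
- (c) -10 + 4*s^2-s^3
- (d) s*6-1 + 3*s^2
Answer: c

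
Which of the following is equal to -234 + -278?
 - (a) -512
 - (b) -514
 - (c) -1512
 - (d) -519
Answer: a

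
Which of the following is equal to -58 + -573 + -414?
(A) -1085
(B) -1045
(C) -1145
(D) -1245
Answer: B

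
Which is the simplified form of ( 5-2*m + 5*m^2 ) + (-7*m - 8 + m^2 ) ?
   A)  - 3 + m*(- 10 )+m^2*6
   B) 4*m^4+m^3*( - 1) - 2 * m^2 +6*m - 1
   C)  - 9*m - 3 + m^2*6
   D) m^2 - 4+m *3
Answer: C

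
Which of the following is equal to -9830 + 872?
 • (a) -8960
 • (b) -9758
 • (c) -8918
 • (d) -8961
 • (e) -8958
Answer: e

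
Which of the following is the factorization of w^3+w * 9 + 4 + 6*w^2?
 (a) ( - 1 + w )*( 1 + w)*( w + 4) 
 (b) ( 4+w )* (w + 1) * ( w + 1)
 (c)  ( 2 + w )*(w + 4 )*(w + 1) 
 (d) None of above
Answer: b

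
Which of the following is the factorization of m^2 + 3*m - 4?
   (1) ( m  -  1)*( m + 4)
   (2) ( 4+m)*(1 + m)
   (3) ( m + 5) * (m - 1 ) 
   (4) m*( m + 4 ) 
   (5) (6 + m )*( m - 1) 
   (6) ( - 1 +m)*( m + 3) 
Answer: 1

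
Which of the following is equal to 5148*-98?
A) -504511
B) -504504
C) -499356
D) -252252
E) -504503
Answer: B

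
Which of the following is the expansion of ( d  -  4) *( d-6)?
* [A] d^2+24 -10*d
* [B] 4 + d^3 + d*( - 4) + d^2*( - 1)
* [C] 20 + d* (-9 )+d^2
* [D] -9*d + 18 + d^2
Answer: A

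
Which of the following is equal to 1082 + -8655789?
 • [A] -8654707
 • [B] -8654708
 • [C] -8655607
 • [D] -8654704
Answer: A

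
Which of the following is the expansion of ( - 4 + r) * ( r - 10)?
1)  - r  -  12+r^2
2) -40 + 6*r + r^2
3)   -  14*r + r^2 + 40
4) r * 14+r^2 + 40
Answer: 3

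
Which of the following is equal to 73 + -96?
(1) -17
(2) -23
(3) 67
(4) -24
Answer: 2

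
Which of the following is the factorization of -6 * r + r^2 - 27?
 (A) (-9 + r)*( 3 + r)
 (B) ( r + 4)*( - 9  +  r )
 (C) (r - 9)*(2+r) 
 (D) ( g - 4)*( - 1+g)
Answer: A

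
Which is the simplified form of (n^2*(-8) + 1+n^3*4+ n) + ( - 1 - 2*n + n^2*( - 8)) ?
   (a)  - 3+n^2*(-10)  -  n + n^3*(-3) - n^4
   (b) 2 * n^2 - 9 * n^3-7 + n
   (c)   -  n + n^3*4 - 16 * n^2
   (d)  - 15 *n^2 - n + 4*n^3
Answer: c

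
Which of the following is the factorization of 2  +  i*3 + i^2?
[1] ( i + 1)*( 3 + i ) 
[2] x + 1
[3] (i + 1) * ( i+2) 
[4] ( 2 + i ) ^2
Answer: 3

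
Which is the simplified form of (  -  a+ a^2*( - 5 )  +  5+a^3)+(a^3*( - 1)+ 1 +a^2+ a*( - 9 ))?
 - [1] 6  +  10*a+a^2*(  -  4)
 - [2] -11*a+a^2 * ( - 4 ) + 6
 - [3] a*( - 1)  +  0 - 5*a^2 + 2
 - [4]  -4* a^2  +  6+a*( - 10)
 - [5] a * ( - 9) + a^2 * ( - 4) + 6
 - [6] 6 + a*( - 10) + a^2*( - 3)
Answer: 4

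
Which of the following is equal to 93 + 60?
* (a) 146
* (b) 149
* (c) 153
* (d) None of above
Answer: c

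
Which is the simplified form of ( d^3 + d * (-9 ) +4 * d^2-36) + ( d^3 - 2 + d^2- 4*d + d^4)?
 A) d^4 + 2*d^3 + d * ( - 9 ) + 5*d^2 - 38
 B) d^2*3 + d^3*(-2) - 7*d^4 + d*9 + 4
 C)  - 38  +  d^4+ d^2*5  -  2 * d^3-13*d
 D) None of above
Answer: D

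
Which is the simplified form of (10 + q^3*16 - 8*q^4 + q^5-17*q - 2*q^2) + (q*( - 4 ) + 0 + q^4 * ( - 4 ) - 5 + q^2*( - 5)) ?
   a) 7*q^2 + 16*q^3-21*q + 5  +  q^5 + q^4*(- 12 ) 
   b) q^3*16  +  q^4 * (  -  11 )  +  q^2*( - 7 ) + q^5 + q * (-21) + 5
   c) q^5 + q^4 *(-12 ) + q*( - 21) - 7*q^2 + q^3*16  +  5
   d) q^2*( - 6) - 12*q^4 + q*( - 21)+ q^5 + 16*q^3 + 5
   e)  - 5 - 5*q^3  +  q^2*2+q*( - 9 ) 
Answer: c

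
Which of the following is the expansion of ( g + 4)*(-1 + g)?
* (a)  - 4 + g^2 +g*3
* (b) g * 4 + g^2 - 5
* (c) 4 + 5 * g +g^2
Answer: a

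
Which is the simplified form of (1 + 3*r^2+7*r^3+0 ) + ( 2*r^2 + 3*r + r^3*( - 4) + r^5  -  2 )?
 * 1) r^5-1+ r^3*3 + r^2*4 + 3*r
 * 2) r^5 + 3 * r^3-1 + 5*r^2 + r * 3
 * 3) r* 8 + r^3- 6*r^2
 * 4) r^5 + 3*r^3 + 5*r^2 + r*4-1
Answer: 2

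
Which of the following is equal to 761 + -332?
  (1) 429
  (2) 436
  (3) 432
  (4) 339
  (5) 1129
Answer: 1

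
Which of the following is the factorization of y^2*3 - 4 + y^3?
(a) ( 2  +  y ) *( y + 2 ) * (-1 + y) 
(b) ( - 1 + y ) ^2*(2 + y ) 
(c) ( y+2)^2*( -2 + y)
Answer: a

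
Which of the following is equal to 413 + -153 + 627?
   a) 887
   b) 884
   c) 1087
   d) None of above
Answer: a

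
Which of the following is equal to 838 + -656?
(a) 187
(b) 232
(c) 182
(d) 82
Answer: c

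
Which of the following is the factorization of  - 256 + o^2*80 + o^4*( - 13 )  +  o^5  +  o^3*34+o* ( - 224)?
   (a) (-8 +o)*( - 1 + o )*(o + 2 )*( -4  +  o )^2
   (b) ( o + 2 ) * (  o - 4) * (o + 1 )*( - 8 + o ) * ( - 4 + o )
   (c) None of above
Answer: b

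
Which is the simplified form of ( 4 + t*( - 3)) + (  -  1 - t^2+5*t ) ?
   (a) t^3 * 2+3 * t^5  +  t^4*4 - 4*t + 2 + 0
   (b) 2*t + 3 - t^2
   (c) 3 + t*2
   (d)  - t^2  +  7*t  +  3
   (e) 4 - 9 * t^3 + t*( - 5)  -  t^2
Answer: b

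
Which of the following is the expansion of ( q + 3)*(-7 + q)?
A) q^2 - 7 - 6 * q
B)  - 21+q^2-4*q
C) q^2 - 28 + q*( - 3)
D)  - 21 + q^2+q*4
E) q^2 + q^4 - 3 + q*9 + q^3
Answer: B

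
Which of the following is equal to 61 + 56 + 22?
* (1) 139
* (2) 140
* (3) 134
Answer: 1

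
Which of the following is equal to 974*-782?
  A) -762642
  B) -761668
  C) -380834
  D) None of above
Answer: B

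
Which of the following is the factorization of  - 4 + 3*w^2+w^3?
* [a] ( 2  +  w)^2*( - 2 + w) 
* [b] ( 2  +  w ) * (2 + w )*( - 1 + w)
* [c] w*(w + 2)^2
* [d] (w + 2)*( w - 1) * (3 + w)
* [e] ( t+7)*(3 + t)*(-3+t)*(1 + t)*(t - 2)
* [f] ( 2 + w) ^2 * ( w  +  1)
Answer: b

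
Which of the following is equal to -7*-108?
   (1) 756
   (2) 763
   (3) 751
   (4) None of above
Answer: 1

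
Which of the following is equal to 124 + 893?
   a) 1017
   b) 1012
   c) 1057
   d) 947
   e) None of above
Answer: a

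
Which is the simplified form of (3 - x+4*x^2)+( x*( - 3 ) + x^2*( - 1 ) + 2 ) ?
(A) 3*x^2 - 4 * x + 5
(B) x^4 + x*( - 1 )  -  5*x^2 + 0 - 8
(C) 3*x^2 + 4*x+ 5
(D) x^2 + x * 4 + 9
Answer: A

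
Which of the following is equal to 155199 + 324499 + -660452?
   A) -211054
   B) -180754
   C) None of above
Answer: B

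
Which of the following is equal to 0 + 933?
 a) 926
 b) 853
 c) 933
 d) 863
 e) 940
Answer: c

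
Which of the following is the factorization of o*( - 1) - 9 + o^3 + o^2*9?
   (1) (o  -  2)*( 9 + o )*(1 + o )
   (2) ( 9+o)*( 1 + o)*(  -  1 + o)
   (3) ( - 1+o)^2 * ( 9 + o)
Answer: 2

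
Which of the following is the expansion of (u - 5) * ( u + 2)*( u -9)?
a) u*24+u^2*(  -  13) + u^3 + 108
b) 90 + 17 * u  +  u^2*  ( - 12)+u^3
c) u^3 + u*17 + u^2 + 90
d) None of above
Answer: b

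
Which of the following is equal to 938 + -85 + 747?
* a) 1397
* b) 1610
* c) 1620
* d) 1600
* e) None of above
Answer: d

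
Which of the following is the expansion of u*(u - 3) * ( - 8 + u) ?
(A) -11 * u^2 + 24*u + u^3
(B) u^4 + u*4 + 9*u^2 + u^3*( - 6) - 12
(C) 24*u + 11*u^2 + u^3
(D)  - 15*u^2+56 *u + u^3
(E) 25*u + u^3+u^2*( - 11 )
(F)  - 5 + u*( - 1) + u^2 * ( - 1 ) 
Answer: A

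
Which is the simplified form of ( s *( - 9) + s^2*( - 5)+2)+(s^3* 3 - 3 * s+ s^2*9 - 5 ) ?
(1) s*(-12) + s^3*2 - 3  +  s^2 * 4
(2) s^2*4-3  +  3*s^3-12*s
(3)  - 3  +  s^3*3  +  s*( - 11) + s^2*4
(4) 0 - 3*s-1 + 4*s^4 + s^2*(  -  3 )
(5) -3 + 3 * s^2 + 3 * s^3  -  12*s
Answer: 2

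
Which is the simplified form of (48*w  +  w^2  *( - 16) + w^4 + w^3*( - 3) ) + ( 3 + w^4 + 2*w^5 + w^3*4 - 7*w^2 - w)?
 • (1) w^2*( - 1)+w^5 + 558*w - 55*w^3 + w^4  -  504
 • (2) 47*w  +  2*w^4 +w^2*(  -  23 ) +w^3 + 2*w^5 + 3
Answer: 2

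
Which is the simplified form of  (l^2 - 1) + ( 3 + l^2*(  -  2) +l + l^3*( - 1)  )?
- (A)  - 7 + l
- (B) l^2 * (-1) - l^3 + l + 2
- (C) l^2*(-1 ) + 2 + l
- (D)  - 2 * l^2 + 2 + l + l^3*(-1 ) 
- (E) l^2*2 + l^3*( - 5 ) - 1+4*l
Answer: B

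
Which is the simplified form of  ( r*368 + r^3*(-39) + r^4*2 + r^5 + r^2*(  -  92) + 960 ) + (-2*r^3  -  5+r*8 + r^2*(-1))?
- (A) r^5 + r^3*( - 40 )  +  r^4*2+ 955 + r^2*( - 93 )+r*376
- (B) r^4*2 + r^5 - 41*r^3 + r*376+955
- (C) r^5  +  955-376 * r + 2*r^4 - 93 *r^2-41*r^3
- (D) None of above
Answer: D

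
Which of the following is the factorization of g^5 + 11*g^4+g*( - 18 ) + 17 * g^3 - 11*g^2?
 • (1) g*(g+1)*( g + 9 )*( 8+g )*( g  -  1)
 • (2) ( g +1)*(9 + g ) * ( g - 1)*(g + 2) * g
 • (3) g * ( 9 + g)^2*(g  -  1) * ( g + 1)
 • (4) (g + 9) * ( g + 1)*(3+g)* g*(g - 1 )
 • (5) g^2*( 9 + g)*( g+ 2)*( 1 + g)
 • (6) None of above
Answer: 2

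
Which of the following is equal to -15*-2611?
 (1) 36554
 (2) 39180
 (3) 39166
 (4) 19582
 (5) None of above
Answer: 5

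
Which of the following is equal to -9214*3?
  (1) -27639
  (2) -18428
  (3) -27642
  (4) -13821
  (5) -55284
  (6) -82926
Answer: 3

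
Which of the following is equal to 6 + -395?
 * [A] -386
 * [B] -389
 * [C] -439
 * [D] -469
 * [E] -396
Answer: B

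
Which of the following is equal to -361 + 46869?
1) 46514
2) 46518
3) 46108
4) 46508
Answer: 4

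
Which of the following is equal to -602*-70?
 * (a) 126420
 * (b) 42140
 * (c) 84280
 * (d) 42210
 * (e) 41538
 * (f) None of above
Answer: b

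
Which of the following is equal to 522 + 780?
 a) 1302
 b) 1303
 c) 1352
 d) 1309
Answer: a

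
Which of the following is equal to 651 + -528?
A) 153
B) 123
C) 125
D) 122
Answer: B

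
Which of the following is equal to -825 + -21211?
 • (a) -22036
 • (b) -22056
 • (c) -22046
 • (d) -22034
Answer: a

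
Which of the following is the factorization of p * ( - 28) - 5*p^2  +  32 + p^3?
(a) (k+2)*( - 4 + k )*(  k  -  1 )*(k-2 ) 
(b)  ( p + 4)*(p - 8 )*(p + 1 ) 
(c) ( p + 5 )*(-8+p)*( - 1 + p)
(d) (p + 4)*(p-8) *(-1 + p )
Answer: d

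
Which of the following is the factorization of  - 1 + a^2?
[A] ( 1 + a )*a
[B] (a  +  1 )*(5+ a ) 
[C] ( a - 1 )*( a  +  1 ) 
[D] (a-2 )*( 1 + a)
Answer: C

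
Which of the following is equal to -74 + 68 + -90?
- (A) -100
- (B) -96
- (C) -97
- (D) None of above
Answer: B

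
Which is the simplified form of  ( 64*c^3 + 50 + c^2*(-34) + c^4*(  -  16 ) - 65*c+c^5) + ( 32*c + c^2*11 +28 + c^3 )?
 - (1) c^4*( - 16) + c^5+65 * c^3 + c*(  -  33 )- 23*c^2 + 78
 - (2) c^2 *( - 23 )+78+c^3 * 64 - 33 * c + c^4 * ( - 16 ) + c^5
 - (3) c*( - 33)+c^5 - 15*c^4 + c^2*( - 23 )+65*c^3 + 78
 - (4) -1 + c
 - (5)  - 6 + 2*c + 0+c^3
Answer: 1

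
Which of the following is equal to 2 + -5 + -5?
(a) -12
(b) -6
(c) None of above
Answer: c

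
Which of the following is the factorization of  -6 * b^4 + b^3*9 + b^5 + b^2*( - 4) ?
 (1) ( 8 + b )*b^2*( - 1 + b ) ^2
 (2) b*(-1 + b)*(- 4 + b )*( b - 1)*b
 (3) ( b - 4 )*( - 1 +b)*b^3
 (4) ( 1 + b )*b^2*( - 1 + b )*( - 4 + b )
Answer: 2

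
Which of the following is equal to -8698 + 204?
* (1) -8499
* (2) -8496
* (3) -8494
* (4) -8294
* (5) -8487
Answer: 3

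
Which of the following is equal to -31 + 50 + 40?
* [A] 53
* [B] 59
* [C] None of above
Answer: B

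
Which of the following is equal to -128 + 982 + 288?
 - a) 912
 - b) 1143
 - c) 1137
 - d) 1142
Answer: d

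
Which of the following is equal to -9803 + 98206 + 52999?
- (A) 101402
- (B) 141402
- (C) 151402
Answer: B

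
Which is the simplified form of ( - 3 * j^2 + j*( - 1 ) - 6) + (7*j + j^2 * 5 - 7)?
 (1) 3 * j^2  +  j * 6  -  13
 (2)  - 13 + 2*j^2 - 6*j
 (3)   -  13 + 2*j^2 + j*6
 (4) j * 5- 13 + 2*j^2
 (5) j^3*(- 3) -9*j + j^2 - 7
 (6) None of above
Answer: 3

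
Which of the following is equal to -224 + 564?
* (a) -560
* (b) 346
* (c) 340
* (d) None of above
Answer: c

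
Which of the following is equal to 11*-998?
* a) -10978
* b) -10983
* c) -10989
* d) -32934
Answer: a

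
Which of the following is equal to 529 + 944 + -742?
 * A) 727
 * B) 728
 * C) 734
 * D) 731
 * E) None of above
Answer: D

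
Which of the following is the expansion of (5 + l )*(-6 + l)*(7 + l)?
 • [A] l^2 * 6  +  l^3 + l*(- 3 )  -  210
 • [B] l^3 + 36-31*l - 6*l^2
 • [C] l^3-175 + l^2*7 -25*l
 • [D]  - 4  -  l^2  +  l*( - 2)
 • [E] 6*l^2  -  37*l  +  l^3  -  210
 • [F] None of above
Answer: E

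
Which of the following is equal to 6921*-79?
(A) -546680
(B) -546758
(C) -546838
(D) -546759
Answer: D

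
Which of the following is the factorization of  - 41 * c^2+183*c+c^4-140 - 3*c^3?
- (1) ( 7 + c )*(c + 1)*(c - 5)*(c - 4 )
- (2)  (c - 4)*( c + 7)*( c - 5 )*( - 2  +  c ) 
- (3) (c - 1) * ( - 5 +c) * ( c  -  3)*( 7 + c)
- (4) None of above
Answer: 4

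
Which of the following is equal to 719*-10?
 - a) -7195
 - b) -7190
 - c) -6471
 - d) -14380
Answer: b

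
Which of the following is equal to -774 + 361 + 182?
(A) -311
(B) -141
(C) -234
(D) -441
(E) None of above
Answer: E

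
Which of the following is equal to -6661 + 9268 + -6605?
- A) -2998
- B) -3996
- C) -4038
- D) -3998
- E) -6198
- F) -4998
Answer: D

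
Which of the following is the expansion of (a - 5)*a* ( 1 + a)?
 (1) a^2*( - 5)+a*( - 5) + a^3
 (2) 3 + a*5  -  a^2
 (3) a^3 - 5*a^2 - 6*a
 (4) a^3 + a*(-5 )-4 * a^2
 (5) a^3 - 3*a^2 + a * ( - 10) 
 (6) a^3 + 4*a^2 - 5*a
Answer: 4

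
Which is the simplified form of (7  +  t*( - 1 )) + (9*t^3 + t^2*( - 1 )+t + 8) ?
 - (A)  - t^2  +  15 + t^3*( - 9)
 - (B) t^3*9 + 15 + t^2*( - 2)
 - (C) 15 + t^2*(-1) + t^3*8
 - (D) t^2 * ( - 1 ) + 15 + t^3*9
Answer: D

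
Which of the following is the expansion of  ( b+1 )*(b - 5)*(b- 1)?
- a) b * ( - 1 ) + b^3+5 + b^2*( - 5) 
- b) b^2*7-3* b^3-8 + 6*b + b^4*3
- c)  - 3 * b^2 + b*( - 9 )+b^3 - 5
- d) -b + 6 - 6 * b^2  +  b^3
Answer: a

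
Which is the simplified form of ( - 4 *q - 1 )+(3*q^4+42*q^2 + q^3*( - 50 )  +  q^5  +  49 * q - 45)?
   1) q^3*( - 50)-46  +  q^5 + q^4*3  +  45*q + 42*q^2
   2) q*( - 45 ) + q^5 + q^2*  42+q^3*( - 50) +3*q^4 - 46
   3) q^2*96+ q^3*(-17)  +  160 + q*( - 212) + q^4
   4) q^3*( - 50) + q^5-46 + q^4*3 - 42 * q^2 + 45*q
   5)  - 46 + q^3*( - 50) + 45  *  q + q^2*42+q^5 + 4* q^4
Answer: 1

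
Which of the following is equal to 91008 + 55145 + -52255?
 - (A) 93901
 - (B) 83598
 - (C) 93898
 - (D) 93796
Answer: C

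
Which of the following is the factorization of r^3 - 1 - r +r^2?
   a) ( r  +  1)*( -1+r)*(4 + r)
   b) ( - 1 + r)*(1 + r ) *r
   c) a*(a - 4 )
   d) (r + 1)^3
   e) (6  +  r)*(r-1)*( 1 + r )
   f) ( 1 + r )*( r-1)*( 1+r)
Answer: f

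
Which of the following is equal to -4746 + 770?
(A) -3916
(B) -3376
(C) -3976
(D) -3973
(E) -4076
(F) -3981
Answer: C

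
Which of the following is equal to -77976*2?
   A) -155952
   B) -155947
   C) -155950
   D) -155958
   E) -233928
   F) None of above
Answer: A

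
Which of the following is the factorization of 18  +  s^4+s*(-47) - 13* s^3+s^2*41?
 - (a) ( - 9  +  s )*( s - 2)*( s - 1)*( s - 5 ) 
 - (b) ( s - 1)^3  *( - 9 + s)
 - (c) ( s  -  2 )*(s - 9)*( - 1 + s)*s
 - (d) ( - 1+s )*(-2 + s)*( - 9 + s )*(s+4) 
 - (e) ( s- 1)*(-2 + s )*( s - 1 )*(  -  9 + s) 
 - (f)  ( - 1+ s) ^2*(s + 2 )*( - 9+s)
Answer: e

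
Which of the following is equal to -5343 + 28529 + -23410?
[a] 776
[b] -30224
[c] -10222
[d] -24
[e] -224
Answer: e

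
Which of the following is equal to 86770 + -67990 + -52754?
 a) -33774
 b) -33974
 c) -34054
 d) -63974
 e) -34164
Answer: b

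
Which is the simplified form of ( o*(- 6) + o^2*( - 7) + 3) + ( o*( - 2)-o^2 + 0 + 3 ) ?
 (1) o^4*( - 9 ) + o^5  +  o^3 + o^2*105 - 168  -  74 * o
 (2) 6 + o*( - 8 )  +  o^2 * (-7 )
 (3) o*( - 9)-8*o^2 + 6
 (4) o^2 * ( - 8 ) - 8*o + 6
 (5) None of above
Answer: 4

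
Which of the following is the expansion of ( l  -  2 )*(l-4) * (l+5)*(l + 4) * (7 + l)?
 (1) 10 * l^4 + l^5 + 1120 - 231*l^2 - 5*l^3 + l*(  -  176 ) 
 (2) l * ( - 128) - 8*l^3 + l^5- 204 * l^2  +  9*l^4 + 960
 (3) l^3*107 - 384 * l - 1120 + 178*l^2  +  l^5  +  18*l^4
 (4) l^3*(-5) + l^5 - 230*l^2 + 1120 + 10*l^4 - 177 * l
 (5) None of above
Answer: 5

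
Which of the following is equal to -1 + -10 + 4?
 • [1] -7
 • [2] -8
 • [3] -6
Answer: 1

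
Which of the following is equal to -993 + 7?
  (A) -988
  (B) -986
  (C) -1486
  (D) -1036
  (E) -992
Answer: B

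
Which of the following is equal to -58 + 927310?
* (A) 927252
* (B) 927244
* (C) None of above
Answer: A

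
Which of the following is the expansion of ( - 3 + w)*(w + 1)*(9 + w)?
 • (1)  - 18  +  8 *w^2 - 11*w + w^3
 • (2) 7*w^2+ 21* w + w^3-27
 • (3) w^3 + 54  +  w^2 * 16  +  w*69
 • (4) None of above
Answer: 4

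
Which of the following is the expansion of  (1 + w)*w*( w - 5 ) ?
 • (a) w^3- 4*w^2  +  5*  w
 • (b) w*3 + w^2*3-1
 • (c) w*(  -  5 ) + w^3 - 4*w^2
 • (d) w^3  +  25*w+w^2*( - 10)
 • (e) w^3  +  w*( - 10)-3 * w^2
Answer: c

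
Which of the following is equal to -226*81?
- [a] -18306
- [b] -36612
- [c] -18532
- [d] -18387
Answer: a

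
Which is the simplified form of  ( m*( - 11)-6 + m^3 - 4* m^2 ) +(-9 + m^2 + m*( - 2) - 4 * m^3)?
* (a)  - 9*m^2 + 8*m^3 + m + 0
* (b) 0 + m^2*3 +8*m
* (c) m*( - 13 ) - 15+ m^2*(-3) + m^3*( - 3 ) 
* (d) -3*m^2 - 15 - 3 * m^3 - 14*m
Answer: c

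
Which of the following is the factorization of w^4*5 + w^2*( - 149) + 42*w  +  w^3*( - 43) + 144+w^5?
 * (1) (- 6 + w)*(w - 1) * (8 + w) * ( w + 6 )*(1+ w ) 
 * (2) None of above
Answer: 2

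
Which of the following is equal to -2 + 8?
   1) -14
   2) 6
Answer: 2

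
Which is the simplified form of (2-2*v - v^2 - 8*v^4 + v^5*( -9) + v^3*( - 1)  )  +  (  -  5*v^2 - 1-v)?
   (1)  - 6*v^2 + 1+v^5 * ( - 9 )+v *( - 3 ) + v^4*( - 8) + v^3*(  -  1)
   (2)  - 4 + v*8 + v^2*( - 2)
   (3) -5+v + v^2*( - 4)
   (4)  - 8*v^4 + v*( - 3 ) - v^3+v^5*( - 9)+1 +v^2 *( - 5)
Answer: 1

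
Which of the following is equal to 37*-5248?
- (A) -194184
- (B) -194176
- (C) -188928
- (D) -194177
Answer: B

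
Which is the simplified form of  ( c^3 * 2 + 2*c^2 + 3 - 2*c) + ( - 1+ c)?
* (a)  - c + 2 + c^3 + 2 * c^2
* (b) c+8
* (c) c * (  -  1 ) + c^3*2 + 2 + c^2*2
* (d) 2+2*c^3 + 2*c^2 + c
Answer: c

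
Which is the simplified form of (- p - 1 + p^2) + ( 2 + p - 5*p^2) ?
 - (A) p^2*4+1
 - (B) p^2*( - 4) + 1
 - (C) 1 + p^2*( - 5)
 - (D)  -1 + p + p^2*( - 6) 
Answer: B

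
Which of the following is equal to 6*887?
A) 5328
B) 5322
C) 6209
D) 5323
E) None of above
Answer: B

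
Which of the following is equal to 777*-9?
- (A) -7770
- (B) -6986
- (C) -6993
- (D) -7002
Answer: C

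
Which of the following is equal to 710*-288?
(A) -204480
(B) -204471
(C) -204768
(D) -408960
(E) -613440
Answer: A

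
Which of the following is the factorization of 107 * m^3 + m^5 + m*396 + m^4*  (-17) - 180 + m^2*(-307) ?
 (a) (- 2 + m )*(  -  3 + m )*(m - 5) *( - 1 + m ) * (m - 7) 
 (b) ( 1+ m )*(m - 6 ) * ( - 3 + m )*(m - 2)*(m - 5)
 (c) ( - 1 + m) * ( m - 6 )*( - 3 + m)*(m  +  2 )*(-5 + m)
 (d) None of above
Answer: d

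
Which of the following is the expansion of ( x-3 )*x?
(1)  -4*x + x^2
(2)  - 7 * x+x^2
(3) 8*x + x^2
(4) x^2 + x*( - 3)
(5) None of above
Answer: 4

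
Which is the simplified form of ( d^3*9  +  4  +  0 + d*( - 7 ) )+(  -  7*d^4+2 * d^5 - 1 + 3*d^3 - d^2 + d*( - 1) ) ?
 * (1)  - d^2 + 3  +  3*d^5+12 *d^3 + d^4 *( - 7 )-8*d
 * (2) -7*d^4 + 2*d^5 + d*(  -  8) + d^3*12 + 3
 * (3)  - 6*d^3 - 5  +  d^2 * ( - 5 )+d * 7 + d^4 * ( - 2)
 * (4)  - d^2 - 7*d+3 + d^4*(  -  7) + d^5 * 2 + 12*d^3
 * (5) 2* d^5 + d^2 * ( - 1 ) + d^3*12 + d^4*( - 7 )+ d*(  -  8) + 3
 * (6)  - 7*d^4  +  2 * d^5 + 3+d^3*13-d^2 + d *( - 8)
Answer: 5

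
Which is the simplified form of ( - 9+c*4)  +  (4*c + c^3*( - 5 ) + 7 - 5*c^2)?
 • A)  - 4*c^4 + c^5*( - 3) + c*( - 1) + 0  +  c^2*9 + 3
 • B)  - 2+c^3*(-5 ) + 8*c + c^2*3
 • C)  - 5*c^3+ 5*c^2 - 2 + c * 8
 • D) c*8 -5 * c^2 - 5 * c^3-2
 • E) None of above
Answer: D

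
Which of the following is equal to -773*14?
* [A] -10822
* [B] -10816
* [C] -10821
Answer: A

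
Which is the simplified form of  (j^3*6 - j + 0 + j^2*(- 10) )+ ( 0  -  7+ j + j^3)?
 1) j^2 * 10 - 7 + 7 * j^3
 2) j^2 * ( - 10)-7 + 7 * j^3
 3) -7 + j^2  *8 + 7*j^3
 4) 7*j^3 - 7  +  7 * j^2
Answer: 2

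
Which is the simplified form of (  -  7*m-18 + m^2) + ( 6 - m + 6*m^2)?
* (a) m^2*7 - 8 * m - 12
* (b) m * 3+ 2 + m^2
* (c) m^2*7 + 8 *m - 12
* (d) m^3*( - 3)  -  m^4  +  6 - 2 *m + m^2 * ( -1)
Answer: a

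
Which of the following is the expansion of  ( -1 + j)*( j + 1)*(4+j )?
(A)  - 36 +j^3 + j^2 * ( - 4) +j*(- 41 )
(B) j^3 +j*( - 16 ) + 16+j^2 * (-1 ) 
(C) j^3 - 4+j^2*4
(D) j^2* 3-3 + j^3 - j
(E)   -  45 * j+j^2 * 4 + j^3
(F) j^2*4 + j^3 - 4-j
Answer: F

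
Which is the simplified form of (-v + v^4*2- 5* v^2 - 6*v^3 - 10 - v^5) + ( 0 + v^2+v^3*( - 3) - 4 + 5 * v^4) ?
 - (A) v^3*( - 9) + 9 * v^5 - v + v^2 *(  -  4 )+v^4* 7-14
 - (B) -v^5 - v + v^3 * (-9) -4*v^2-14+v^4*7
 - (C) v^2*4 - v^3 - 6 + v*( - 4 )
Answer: B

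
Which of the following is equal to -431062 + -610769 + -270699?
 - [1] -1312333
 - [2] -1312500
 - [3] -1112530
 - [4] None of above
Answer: 4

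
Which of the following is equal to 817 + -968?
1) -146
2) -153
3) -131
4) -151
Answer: 4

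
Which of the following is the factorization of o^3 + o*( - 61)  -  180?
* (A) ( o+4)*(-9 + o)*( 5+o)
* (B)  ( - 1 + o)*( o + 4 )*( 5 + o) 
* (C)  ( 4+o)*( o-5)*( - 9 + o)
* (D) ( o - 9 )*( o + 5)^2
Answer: A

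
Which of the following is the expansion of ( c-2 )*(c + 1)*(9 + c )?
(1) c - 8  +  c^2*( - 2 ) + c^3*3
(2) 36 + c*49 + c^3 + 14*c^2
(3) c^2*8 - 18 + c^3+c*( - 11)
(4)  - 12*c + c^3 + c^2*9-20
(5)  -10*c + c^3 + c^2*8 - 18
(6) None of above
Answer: 3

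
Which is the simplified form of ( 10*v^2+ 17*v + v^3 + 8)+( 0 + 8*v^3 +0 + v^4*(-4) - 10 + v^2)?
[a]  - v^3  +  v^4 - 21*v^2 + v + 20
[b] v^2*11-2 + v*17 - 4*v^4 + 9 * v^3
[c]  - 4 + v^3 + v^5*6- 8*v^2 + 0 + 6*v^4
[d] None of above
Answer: b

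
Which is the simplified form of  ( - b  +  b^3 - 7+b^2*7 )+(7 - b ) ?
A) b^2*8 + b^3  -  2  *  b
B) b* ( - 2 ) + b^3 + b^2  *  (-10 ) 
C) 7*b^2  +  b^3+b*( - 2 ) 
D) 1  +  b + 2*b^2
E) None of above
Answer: C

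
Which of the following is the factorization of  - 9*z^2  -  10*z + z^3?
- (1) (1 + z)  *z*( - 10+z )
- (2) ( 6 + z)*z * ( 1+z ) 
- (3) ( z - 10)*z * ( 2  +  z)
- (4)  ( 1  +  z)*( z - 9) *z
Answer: 1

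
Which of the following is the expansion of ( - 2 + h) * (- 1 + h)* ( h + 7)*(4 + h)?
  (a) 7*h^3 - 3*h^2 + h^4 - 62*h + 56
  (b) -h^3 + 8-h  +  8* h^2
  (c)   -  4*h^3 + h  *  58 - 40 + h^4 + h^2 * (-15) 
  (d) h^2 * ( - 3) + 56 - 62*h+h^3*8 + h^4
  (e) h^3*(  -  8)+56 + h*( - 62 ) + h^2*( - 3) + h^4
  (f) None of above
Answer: d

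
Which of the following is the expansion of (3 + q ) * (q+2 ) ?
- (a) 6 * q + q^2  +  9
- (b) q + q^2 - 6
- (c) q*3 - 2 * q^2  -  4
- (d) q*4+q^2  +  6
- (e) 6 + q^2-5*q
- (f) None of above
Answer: f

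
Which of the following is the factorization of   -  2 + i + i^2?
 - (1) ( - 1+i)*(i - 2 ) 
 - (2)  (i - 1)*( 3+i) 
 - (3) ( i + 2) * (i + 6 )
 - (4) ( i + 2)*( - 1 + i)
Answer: 4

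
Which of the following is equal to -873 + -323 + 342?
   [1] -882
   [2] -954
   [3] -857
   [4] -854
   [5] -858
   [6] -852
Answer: 4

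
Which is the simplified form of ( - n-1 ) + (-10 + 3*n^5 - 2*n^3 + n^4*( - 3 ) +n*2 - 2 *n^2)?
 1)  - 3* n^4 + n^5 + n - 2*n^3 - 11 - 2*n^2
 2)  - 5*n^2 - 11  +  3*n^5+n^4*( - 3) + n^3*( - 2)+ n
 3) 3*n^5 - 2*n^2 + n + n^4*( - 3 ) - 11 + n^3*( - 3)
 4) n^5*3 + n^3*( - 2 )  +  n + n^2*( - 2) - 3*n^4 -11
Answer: 4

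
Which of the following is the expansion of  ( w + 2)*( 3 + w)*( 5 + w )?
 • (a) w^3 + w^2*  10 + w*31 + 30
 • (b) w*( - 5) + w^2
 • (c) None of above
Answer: a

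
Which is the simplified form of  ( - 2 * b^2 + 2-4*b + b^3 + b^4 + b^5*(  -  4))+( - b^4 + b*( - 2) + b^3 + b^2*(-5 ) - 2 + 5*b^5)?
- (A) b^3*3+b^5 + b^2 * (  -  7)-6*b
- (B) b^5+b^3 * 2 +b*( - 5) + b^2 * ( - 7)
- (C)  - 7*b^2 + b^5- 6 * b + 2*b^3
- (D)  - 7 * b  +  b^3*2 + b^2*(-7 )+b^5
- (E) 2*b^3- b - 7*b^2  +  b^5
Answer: C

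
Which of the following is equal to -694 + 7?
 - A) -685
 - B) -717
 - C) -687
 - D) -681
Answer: C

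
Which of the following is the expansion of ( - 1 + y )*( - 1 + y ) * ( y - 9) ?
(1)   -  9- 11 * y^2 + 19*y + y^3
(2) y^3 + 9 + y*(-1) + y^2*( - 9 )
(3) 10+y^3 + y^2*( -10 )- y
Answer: 1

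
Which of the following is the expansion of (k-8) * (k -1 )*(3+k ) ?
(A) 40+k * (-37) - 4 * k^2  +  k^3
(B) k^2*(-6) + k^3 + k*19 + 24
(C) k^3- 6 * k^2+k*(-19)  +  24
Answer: C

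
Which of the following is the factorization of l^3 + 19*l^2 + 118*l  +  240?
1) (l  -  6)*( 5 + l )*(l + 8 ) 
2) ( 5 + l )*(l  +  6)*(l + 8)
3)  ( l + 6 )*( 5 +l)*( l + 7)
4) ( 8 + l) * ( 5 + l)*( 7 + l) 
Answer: 2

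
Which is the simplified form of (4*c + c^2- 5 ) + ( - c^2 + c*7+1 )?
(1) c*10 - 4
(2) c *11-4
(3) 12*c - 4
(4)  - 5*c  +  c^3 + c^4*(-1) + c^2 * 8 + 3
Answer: 2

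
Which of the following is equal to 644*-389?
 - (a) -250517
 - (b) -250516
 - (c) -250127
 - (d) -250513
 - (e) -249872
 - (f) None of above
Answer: b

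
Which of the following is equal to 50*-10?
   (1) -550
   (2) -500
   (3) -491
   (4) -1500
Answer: 2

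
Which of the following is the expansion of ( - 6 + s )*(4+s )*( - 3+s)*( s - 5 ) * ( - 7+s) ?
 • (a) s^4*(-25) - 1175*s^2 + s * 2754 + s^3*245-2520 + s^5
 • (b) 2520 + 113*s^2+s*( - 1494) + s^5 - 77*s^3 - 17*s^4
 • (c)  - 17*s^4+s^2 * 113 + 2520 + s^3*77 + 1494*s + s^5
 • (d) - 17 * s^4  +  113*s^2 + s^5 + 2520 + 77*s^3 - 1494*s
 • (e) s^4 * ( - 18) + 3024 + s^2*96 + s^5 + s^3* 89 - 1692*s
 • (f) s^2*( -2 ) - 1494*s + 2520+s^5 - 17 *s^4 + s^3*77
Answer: d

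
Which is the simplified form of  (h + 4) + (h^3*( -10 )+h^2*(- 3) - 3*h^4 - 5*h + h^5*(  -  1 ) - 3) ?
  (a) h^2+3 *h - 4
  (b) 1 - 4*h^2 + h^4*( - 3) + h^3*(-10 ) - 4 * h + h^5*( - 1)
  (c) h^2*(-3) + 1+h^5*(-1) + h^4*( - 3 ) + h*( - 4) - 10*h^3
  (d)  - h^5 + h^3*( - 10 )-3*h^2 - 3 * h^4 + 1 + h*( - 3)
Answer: c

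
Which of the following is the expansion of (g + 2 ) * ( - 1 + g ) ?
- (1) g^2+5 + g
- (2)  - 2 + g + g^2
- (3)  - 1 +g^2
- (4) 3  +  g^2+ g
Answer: 2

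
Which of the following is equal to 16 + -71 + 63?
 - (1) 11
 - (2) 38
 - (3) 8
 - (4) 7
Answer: 3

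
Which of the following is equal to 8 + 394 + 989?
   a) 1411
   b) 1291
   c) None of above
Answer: c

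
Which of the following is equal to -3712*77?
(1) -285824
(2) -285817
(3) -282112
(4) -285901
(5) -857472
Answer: 1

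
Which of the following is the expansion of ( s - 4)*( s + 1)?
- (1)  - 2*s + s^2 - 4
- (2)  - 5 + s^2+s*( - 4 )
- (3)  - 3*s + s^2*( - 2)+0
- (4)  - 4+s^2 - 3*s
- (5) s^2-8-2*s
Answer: 4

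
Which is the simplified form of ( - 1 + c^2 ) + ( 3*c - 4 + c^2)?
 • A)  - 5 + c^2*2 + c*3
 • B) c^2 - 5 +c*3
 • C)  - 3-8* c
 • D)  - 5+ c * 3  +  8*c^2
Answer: A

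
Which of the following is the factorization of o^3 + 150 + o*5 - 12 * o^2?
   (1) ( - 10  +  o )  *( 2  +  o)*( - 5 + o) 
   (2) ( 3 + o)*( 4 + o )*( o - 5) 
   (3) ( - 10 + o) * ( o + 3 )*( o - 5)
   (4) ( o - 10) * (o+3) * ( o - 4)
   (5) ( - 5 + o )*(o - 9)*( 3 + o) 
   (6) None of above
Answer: 3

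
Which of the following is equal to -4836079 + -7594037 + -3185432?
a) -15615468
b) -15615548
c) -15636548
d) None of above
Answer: b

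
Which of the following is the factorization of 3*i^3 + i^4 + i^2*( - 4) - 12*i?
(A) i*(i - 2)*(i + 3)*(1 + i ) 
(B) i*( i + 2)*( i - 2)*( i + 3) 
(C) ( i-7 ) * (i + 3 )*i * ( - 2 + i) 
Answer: B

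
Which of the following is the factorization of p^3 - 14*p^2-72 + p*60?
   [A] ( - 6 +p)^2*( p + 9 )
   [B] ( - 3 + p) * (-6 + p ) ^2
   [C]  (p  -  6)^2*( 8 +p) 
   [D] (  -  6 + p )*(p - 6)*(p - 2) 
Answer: D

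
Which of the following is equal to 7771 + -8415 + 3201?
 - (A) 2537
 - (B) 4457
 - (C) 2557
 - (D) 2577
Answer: C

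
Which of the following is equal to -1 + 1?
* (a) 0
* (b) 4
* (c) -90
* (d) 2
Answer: a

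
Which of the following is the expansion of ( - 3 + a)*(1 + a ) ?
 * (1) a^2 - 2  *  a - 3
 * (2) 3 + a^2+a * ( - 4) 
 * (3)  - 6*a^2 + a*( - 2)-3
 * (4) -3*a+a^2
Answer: 1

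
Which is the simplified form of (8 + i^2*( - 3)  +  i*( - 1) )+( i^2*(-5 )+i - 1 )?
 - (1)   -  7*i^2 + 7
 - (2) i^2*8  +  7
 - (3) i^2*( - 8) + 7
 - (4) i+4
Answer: 3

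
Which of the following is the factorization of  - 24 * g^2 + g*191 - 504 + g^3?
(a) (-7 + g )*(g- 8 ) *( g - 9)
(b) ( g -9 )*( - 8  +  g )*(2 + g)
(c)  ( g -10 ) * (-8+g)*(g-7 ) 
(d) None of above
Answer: a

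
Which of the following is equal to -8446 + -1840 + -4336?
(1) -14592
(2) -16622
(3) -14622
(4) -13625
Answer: 3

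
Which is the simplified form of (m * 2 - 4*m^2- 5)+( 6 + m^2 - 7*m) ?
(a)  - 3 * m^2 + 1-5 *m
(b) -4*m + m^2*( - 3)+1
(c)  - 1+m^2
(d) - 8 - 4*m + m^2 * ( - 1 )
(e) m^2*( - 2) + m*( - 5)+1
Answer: a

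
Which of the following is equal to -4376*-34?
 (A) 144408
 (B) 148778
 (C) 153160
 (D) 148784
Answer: D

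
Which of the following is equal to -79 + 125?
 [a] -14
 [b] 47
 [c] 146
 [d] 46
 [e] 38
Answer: d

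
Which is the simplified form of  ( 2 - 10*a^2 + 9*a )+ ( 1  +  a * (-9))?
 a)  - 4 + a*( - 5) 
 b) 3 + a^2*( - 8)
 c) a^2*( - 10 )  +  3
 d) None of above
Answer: c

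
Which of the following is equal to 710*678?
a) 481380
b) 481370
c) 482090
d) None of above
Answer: a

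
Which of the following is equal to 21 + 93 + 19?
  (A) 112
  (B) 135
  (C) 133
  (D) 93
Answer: C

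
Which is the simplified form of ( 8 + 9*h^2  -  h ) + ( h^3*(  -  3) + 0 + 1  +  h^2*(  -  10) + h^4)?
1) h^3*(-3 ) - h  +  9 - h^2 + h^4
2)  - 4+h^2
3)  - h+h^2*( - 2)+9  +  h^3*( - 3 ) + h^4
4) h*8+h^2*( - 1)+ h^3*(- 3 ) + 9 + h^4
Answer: 1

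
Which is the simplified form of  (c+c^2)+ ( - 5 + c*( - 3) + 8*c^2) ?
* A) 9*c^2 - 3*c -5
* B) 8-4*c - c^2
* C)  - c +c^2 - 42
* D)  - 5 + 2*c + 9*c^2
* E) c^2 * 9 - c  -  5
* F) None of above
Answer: F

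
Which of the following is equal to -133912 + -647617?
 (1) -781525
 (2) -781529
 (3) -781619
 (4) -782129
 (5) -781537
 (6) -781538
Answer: 2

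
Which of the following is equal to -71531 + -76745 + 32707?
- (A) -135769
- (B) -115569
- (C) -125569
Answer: B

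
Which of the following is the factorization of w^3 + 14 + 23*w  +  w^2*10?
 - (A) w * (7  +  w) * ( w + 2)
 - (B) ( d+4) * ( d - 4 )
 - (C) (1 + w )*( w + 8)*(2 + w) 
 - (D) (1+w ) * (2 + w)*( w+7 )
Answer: D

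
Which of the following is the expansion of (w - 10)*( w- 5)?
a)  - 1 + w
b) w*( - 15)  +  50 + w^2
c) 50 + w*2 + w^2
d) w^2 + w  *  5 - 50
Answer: b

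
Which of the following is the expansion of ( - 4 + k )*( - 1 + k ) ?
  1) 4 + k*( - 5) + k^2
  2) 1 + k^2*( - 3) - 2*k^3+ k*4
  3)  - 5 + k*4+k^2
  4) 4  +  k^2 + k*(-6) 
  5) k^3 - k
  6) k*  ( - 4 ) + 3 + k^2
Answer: 1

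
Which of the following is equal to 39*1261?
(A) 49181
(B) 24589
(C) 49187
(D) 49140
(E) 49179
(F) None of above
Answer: E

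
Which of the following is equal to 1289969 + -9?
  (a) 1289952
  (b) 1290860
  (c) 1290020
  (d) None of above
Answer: d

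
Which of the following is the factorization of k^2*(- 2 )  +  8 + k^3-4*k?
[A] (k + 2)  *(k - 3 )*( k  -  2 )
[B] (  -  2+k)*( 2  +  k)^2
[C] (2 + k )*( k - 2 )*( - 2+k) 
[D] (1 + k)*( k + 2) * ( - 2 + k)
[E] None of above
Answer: C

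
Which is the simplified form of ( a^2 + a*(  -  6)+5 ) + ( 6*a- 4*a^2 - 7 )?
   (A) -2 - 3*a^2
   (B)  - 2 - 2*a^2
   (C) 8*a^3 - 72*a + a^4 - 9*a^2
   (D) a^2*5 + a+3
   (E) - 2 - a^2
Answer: A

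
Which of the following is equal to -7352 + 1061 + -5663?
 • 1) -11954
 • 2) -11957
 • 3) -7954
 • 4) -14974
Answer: 1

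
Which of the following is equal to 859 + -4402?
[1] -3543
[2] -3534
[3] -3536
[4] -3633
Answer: 1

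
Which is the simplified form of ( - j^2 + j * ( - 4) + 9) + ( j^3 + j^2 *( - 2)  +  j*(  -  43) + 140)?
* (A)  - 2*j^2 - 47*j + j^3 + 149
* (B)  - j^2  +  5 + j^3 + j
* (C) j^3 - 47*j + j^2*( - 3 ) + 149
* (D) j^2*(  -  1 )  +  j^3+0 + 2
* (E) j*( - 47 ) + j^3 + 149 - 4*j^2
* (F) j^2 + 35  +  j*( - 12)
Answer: C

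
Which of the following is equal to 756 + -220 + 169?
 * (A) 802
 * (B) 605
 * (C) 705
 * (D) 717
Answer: C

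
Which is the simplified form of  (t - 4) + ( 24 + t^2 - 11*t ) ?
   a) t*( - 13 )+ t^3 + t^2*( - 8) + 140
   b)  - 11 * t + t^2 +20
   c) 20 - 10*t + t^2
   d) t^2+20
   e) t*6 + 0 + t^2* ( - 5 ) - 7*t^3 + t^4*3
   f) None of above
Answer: c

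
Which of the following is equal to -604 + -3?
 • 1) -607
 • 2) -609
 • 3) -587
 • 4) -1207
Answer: 1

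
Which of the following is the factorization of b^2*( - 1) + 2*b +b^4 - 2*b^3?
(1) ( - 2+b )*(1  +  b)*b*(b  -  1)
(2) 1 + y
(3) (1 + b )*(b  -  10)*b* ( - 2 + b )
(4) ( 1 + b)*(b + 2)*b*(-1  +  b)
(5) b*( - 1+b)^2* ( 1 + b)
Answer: 1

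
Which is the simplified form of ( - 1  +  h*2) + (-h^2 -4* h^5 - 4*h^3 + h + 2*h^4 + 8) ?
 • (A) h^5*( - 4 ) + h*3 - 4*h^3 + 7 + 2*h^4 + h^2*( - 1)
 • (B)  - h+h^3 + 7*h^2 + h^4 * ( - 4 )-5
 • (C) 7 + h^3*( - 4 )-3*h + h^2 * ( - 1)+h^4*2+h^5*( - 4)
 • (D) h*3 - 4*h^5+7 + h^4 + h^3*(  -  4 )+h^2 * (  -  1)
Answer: A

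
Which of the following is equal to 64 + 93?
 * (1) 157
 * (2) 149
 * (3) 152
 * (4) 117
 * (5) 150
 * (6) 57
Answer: 1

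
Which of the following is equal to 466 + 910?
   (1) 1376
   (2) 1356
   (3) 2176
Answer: 1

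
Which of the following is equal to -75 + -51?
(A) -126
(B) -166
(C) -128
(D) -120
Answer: A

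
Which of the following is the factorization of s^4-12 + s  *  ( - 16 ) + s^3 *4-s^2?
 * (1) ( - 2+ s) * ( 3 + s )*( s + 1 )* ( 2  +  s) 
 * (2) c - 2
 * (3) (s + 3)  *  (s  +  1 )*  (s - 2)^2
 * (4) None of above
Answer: 1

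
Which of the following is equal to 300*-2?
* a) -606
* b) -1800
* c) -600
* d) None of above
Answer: c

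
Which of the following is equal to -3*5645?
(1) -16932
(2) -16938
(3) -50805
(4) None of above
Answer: 4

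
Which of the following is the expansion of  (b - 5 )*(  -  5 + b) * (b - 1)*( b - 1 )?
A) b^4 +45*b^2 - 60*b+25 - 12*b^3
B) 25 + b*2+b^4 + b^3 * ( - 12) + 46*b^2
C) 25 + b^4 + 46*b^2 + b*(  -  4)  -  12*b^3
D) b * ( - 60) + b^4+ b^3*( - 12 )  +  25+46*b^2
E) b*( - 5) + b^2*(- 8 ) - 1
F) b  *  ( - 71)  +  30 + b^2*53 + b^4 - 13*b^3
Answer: D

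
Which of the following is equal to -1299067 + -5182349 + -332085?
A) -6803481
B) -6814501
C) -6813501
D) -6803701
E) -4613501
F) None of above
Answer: C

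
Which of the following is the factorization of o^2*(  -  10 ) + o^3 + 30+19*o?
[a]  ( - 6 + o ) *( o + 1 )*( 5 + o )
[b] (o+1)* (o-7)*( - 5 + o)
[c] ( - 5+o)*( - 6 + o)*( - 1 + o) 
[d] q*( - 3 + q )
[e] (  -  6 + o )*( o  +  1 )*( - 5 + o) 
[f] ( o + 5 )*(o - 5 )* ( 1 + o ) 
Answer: e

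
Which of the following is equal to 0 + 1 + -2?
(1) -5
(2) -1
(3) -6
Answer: 2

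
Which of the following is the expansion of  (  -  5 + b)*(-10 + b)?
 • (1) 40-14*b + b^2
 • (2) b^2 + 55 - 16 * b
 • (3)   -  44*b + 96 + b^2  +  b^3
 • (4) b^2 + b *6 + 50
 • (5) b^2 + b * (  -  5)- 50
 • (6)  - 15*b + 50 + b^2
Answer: 6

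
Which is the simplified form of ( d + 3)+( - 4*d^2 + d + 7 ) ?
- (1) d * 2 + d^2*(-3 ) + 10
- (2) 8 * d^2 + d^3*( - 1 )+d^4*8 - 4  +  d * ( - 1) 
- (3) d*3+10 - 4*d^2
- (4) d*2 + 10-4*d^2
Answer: 4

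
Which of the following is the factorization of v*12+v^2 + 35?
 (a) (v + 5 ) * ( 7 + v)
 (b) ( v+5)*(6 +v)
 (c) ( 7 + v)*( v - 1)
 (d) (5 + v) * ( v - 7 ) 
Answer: a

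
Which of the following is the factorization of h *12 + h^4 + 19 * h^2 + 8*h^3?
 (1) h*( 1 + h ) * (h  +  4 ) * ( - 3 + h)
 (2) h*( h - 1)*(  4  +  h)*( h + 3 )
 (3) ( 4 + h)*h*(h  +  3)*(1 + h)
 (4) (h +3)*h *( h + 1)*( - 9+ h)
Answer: 3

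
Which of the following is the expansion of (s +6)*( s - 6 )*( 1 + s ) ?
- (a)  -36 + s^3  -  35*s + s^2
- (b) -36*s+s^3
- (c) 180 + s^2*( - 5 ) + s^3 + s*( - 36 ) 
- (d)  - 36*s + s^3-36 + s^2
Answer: d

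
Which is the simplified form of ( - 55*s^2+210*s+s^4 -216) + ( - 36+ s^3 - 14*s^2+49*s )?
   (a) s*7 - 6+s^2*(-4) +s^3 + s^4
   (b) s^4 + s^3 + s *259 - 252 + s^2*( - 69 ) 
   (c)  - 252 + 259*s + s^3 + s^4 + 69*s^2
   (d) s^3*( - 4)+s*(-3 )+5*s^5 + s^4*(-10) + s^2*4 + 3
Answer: b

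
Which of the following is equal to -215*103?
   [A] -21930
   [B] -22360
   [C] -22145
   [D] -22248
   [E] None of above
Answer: C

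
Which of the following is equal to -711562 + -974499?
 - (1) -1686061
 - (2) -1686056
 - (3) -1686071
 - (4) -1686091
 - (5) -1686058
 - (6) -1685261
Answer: 1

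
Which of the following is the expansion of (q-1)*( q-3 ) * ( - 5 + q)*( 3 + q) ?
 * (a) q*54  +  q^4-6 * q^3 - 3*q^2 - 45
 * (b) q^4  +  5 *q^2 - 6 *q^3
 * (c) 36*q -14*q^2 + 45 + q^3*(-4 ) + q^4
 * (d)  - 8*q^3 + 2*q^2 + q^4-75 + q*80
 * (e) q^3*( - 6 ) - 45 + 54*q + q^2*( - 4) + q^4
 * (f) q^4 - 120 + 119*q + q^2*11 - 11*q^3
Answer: e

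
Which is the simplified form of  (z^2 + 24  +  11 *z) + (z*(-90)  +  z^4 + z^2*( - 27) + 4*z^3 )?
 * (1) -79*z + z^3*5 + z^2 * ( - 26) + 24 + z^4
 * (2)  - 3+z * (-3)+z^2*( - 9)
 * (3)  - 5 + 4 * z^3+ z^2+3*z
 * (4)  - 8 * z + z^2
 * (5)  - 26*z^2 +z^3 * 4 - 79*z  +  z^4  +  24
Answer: 5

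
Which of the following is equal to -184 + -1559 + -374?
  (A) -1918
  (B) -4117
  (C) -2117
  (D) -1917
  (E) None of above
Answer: C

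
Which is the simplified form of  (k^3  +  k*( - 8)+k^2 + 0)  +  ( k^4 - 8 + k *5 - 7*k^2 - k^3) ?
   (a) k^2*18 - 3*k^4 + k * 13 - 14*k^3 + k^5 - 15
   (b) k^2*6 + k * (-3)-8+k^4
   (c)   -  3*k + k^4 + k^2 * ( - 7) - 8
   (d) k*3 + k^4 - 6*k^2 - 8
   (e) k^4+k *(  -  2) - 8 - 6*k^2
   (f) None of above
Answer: f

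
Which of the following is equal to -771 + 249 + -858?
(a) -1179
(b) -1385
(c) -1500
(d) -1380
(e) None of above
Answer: d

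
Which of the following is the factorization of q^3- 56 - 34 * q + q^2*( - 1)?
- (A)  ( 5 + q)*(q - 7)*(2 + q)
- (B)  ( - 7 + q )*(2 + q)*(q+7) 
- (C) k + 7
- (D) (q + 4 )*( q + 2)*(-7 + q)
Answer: D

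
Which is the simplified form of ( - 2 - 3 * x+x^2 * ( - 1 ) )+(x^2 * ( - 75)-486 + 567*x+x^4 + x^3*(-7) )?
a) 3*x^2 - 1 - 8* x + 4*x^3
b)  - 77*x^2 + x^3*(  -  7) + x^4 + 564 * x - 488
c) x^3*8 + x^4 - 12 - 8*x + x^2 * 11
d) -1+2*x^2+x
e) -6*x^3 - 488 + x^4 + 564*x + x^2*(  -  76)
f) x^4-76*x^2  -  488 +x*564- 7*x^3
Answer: f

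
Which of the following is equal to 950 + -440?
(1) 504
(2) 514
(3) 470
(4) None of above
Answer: 4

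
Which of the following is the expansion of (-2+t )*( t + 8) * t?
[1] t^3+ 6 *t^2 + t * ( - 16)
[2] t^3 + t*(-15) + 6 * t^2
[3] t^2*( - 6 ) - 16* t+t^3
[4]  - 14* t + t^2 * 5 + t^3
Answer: 1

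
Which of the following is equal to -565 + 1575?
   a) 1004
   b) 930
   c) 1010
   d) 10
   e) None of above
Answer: c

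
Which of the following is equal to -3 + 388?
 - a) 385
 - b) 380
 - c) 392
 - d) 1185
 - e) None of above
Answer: a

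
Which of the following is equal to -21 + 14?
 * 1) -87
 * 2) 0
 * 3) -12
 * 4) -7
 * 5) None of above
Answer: 4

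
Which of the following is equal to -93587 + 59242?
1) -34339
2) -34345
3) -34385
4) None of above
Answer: 2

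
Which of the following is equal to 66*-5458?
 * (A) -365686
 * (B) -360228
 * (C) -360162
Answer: B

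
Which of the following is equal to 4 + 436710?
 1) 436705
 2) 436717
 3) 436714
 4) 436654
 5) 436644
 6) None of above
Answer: 3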